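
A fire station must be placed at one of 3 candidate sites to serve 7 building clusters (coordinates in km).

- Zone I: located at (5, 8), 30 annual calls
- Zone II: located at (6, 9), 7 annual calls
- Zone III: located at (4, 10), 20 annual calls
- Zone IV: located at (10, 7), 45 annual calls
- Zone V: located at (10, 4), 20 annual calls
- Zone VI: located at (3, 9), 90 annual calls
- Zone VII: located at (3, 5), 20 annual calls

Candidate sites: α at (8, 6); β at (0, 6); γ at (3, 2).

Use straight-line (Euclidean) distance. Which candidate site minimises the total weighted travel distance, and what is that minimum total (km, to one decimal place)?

α, total 1030.5 km

Total weighted distance at each candidate:
  α (8, 6): total = 1030.5
  β (0, 6): total = 1422.9
  γ (3, 2): total = 1627.0
Minimum is at α with total 1030.5 km.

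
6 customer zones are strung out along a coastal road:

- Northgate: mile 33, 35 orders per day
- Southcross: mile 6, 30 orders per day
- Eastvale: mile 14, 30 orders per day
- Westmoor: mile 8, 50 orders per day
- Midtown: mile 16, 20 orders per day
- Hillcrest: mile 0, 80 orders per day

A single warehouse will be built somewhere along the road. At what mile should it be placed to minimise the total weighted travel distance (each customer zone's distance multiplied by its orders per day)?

x = 8

For a sum of weighted absolute distances on a line, the optimum is the weighted median (not the mean). Total weight W = 245; half-weight = 122.5.
Sort by position and accumulate weight:
  mile 0 (Hillcrest, w=80) → cum 80
  mile 6 (Southcross, w=30) → cum 110
  mile 8 (Westmoor, w=50) → cum 160  ≥ 122.5 → median here
  mile 14 (Eastvale, w=30) → cum 190
  mile 16 (Midtown, w=20) → cum 210
  mile 33 (Northgate, w=35) → cum 245
Optimal location: mile 8.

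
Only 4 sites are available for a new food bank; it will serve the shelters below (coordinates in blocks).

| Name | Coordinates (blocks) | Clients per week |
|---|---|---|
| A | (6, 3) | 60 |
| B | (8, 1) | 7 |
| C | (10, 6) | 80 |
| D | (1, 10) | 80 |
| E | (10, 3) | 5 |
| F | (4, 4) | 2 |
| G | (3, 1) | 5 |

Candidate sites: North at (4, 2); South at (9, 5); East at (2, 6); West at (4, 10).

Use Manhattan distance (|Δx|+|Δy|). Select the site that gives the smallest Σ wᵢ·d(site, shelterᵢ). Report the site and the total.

Total weighted distance at each candidate:
  North (4, 2): total = 1944
  South (9, 5): total = 1612
  East (2, 6): total = 1630
  West (4, 10): total = 1798
Minimum is at South with total 1612 blocks.

South, total 1612 blocks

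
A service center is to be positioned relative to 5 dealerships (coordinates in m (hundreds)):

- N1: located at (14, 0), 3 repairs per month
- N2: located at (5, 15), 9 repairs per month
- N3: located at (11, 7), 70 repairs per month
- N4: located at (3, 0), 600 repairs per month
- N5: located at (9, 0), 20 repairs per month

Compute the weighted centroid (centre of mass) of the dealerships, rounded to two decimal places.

The minimiser of Σwᵢ‖p−pᵢ‖² is the weighted centroid p* = (Σwᵢpᵢ)/(Σwᵢ).
Σwᵢ = 702.
Σwᵢxᵢ = 3·14 + 9·5 + 70·11 + 600·3 + 20·9 = 2837.
Σwᵢyᵢ = 3·0 + 9·15 + 70·7 + 600·0 + 20·0 = 625.
x* = 2837/702 = 4.04, y* = 625/702 = 0.89.

(4.04, 0.89)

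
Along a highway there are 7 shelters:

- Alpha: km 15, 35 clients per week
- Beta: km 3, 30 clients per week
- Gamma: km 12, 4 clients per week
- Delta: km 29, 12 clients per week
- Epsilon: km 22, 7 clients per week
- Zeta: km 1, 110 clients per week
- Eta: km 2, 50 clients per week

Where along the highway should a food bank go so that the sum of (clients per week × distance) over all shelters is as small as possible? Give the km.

For a sum of weighted absolute distances on a line, the optimum is the weighted median (not the mean). Total weight W = 248; half-weight = 124.
Sort by position and accumulate weight:
  km 1 (Zeta, w=110) → cum 110
  km 2 (Eta, w=50) → cum 160  ≥ 124 → median here
  km 3 (Beta, w=30) → cum 190
  km 12 (Gamma, w=4) → cum 194
  km 15 (Alpha, w=35) → cum 229
  km 22 (Epsilon, w=7) → cum 236
  km 29 (Delta, w=12) → cum 248
Optimal location: km 2.

x = 2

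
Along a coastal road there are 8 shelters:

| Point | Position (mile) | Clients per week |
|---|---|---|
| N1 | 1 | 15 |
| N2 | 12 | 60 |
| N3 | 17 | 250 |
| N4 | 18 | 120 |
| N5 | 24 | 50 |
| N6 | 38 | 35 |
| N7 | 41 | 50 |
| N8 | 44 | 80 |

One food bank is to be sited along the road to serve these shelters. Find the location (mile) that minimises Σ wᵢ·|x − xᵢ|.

x = 18

For a sum of weighted absolute distances on a line, the optimum is the weighted median (not the mean). Total weight W = 660; half-weight = 330.
Sort by position and accumulate weight:
  mile 1 (N1, w=15) → cum 15
  mile 12 (N2, w=60) → cum 75
  mile 17 (N3, w=250) → cum 325
  mile 18 (N4, w=120) → cum 445  ≥ 330 → median here
  mile 24 (N5, w=50) → cum 495
  mile 38 (N6, w=35) → cum 530
  mile 41 (N7, w=50) → cum 580
  mile 44 (N8, w=80) → cum 660
Optimal location: mile 18.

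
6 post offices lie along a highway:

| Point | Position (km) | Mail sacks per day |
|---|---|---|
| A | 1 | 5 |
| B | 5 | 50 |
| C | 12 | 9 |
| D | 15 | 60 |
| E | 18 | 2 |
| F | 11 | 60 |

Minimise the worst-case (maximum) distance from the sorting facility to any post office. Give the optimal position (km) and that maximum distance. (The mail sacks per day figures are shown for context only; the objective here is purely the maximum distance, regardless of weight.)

The 1-center on a line is the midpoint of the two extreme points: leftmost at 1, rightmost at 18.
Optimal location = (1 + 18)/2 = 9.5; maximum distance = (18 − 1)/2 = 8.5.

location 9.5, max distance 8.5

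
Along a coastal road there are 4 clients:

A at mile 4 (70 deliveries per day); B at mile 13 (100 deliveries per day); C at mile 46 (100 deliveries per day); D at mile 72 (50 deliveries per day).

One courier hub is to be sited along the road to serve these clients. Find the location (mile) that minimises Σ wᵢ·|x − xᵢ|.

For a sum of weighted absolute distances on a line, the optimum is the weighted median (not the mean). Total weight W = 320; half-weight = 160.
Sort by position and accumulate weight:
  mile 4 (A, w=70) → cum 70
  mile 13 (B, w=100) → cum 170  ≥ 160 → median here
  mile 46 (C, w=100) → cum 270
  mile 72 (D, w=50) → cum 320
Optimal location: mile 13.

x = 13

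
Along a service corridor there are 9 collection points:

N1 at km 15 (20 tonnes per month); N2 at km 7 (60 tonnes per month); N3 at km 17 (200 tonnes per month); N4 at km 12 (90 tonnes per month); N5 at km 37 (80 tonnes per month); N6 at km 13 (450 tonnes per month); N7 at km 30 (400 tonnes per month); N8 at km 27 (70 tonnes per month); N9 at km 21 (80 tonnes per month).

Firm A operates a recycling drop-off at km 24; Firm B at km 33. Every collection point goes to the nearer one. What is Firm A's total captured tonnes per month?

The indifferent point is the midpoint (24+33)/2 = 28.5; collection points left of it (closer to Firm A at 24) go to Firm A, those right go to Firm B.
  N2 at 7 (w=60) → Firm A
  N4 at 12 (w=90) → Firm A
  N6 at 13 (w=450) → Firm A
  N1 at 15 (w=20) → Firm A
  N3 at 17 (w=200) → Firm A
  N9 at 21 (w=80) → Firm A
  N8 at 27 (w=70) → Firm A
  N7 at 30 (w=400) → Firm B
  N5 at 37 (w=80) → Firm B
Firm A captures 970; Firm B captures 480.

970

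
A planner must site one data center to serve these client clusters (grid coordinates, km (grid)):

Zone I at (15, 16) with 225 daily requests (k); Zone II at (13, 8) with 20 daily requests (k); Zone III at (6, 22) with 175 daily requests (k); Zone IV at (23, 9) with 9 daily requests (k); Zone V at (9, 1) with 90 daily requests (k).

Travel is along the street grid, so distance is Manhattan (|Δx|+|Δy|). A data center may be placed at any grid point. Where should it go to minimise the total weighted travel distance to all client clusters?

(9, 16)

Manhattan distance separates: Σwᵢ(|x−xᵢ|+|y−yᵢ|) = Σwᵢ|x−xᵢ| + Σwᵢ|y−yᵢ|, so x and y are optimised independently as 1-D weighted medians.
Total weight W = 519; half = 259.5.
x-coordinate, sorted with cumulative weight:
  x=6 (Zone III, w=175) cum 175
  x=9 (Zone V, w=90) cum 265  ← median
  x=13 (Zone II, w=20) cum 285
  x=15 (Zone I, w=225) cum 510
  x=23 (Zone IV, w=9) cum 519
⇒ x* = 9
y-coordinate, sorted with cumulative weight:
  y=1 (Zone V, w=90) cum 90
  y=8 (Zone II, w=20) cum 110
  y=9 (Zone IV, w=9) cum 119
  y=16 (Zone I, w=225) cum 344  ← median
  y=22 (Zone III, w=175) cum 519
⇒ y* = 16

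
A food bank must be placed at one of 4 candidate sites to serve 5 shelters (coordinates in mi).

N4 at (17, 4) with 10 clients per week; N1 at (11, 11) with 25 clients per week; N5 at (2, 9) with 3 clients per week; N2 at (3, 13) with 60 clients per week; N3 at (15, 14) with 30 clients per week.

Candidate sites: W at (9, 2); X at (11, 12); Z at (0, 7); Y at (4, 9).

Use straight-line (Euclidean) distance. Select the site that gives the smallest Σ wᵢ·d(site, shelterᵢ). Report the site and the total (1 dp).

Total weighted distance at each candidate:
  W (9, 2): total = 1496.9
  X (11, 12): total = 771.4
  Z (0, 7): total = 1372.8
  Y (4, 9): total = 937.2
Minimum is at X with total 771.4 mi.

X, total 771.4 mi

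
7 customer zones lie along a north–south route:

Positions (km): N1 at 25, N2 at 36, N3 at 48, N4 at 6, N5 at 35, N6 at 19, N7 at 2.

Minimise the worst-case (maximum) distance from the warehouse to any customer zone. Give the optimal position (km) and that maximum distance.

location 25, max distance 23

The 1-center on a line is the midpoint of the two extreme points: leftmost at 2, rightmost at 48.
Optimal location = (2 + 48)/2 = 25; maximum distance = (48 − 2)/2 = 23.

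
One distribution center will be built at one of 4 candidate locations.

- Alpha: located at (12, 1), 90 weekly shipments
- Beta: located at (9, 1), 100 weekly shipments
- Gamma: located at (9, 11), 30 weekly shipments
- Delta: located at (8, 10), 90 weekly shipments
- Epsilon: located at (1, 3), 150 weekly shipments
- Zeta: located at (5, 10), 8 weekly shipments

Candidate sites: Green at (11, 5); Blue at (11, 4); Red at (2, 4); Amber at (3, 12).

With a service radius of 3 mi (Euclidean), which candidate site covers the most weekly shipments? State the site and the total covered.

Coverage radius r = 3 mi; a point is covered iff (Δx)²+(Δy)² ≤ 3² = 9.
  Green (11, 5): covers {none} → 0
  Blue (11, 4): covers {none} → 0
  Red (2, 4): covers {Epsilon} → 150
  Amber (3, 12): covers {Zeta} → 8
Maximum coverage at Red: 150 weekly shipments.

Red, covering 150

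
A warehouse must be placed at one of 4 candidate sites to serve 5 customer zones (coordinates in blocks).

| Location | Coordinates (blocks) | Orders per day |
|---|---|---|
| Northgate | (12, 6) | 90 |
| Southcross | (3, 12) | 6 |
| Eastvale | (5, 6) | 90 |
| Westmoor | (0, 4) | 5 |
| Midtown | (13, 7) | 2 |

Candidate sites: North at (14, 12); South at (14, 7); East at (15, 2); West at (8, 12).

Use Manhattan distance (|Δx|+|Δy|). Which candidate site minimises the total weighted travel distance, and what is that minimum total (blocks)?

South, total 1353 blocks

Total weighted distance at each candidate:
  North (14, 12): total = 2258
  South (14, 7): total = 1353
  East (15, 2): total = 2121
  West (8, 12): total = 1840
Minimum is at South with total 1353 blocks.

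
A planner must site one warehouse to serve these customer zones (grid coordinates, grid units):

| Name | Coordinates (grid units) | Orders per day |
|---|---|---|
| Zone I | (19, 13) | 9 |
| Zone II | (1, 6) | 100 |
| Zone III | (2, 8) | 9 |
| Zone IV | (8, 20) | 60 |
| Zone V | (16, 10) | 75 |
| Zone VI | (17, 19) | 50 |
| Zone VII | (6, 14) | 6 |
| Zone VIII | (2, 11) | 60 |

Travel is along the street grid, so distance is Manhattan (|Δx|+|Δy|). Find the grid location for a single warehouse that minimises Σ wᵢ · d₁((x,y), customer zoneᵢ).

(8, 11)

Manhattan distance separates: Σwᵢ(|x−xᵢ|+|y−yᵢ|) = Σwᵢ|x−xᵢ| + Σwᵢ|y−yᵢ|, so x and y are optimised independently as 1-D weighted medians.
Total weight W = 369; half = 184.5.
x-coordinate, sorted with cumulative weight:
  x=1 (Zone II, w=100) cum 100
  x=2 (Zone III, w=9) cum 109
  x=2 (Zone VIII, w=60) cum 169
  x=6 (Zone VII, w=6) cum 175
  x=8 (Zone IV, w=60) cum 235  ← median
  x=16 (Zone V, w=75) cum 310
  x=17 (Zone VI, w=50) cum 360
  x=19 (Zone I, w=9) cum 369
⇒ x* = 8
y-coordinate, sorted with cumulative weight:
  y=6 (Zone II, w=100) cum 100
  y=8 (Zone III, w=9) cum 109
  y=10 (Zone V, w=75) cum 184
  y=11 (Zone VIII, w=60) cum 244  ← median
  y=13 (Zone I, w=9) cum 253
  y=14 (Zone VII, w=6) cum 259
  y=19 (Zone VI, w=50) cum 309
  y=20 (Zone IV, w=60) cum 369
⇒ y* = 11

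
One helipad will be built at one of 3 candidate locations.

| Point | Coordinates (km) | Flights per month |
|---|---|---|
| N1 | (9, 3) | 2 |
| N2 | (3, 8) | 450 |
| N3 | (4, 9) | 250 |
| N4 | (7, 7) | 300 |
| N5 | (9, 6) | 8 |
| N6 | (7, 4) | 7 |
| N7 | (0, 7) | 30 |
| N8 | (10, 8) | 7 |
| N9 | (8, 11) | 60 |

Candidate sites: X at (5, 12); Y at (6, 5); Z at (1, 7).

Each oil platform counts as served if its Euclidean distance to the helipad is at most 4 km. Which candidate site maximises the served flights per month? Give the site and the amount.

Coverage radius r = 4 km; a point is covered iff (Δx)²+(Δy)² ≤ 4² = 16.
  X (5, 12): covers {N3, N9} → 310
  Y (6, 5): covers {N1, N4, N5, N6} → 317
  Z (1, 7): covers {N2, N3, N7} → 730
Maximum coverage at Z: 730 flights per month.

Z, covering 730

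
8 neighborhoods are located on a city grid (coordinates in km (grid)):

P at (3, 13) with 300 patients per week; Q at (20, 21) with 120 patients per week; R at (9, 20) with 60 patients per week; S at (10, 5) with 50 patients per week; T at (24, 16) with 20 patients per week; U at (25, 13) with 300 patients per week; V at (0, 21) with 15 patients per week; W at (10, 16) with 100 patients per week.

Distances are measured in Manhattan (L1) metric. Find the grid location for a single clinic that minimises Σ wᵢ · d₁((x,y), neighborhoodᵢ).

(10, 13)

Manhattan distance separates: Σwᵢ(|x−xᵢ|+|y−yᵢ|) = Σwᵢ|x−xᵢ| + Σwᵢ|y−yᵢ|, so x and y are optimised independently as 1-D weighted medians.
Total weight W = 965; half = 482.5.
x-coordinate, sorted with cumulative weight:
  x=0 (V, w=15) cum 15
  x=3 (P, w=300) cum 315
  x=9 (R, w=60) cum 375
  x=10 (S, w=50) cum 425
  x=10 (W, w=100) cum 525  ← median
  x=20 (Q, w=120) cum 645
  x=24 (T, w=20) cum 665
  x=25 (U, w=300) cum 965
⇒ x* = 10
y-coordinate, sorted with cumulative weight:
  y=5 (S, w=50) cum 50
  y=13 (P, w=300) cum 350
  y=13 (U, w=300) cum 650  ← median
  y=16 (T, w=20) cum 670
  y=16 (W, w=100) cum 770
  y=20 (R, w=60) cum 830
  y=21 (Q, w=120) cum 950
  y=21 (V, w=15) cum 965
⇒ y* = 13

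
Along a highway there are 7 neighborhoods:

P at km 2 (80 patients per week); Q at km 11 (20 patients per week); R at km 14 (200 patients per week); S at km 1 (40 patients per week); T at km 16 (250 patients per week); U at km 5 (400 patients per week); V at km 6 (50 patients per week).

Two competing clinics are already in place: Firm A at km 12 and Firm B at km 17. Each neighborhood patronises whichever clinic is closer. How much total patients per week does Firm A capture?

790

The indifferent point is the midpoint (12+17)/2 = 14.5; neighborhoods left of it (closer to Firm A at 12) go to Firm A, those right go to Firm B.
  S at 1 (w=40) → Firm A
  P at 2 (w=80) → Firm A
  U at 5 (w=400) → Firm A
  V at 6 (w=50) → Firm A
  Q at 11 (w=20) → Firm A
  R at 14 (w=200) → Firm A
  T at 16 (w=250) → Firm B
Firm A captures 790; Firm B captures 250.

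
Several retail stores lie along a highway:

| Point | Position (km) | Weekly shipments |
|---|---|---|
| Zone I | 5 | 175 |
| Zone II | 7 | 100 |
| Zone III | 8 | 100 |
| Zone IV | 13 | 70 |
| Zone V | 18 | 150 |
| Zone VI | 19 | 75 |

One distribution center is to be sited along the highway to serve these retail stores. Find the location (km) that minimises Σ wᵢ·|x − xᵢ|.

x = 8

For a sum of weighted absolute distances on a line, the optimum is the weighted median (not the mean). Total weight W = 670; half-weight = 335.
Sort by position and accumulate weight:
  km 5 (Zone I, w=175) → cum 175
  km 7 (Zone II, w=100) → cum 275
  km 8 (Zone III, w=100) → cum 375  ≥ 335 → median here
  km 13 (Zone IV, w=70) → cum 445
  km 18 (Zone V, w=150) → cum 595
  km 19 (Zone VI, w=75) → cum 670
Optimal location: km 8.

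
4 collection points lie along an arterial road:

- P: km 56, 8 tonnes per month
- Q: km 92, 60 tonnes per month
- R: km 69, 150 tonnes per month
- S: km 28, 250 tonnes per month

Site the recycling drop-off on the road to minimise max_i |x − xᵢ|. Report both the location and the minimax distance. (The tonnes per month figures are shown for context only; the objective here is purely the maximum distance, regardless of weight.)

The 1-center on a line is the midpoint of the two extreme points: leftmost at 28, rightmost at 92.
Optimal location = (28 + 92)/2 = 60; maximum distance = (92 − 28)/2 = 32.

location 60, max distance 32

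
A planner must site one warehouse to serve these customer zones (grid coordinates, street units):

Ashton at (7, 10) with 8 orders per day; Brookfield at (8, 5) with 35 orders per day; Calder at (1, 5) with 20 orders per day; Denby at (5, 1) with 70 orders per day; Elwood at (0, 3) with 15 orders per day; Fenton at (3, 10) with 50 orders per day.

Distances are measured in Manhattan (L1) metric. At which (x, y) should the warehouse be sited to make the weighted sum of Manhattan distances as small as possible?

Manhattan distance separates: Σwᵢ(|x−xᵢ|+|y−yᵢ|) = Σwᵢ|x−xᵢ| + Σwᵢ|y−yᵢ|, so x and y are optimised independently as 1-D weighted medians.
Total weight W = 198; half = 99.
x-coordinate, sorted with cumulative weight:
  x=0 (Elwood, w=15) cum 15
  x=1 (Calder, w=20) cum 35
  x=3 (Fenton, w=50) cum 85
  x=5 (Denby, w=70) cum 155  ← median
  x=7 (Ashton, w=8) cum 163
  x=8 (Brookfield, w=35) cum 198
⇒ x* = 5
y-coordinate, sorted with cumulative weight:
  y=1 (Denby, w=70) cum 70
  y=3 (Elwood, w=15) cum 85
  y=5 (Brookfield, w=35) cum 120  ← median
  y=5 (Calder, w=20) cum 140
  y=10 (Ashton, w=8) cum 148
  y=10 (Fenton, w=50) cum 198
⇒ y* = 5

(5, 5)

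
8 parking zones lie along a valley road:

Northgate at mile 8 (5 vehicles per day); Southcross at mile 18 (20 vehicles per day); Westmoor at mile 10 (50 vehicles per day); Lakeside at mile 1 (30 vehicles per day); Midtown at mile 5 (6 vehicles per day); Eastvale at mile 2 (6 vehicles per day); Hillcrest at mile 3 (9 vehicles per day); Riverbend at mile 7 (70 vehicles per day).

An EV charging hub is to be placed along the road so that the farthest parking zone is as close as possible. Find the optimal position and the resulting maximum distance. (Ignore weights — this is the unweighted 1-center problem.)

location 9.5, max distance 8.5

The 1-center on a line is the midpoint of the two extreme points: leftmost at 1, rightmost at 18.
Optimal location = (1 + 18)/2 = 9.5; maximum distance = (18 − 1)/2 = 8.5.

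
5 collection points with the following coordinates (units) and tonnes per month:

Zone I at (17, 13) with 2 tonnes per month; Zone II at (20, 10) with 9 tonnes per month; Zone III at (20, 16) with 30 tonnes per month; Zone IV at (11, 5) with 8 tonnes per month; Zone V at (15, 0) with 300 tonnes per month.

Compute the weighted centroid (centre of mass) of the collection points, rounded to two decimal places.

The minimiser of Σwᵢ‖p−pᵢ‖² is the weighted centroid p* = (Σwᵢpᵢ)/(Σwᵢ).
Σwᵢ = 349.
Σwᵢxᵢ = 2·17 + 9·20 + 30·20 + 8·11 + 300·15 = 5402.
Σwᵢyᵢ = 2·13 + 9·10 + 30·16 + 8·5 + 300·0 = 636.
x* = 5402/349 = 15.48, y* = 636/349 = 1.82.

(15.48, 1.82)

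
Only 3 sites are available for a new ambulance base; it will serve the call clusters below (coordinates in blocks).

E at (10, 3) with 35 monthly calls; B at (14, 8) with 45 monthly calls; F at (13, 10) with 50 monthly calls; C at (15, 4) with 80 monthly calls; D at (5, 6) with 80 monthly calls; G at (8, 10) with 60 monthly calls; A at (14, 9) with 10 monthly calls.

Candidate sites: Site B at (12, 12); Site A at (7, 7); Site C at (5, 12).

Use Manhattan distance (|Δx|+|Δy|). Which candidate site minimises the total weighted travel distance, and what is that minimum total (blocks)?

Site A, total 2505 blocks

Total weighted distance at each candidate:
  Site B (12, 12): total = 3135
  Site A (7, 7): total = 2505
  Site C (5, 12): total = 3915
Minimum is at Site A with total 2505 blocks.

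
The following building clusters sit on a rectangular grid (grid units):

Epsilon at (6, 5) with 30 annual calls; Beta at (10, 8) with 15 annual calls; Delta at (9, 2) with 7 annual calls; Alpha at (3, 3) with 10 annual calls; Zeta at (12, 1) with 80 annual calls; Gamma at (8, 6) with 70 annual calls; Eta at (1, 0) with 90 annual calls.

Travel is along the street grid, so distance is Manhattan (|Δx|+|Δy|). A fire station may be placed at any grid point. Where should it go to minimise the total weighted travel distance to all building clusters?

(8, 1)

Manhattan distance separates: Σwᵢ(|x−xᵢ|+|y−yᵢ|) = Σwᵢ|x−xᵢ| + Σwᵢ|y−yᵢ|, so x and y are optimised independently as 1-D weighted medians.
Total weight W = 302; half = 151.
x-coordinate, sorted with cumulative weight:
  x=1 (Eta, w=90) cum 90
  x=3 (Alpha, w=10) cum 100
  x=6 (Epsilon, w=30) cum 130
  x=8 (Gamma, w=70) cum 200  ← median
  x=9 (Delta, w=7) cum 207
  x=10 (Beta, w=15) cum 222
  x=12 (Zeta, w=80) cum 302
⇒ x* = 8
y-coordinate, sorted with cumulative weight:
  y=0 (Eta, w=90) cum 90
  y=1 (Zeta, w=80) cum 170  ← median
  y=2 (Delta, w=7) cum 177
  y=3 (Alpha, w=10) cum 187
  y=5 (Epsilon, w=30) cum 217
  y=6 (Gamma, w=70) cum 287
  y=8 (Beta, w=15) cum 302
⇒ y* = 1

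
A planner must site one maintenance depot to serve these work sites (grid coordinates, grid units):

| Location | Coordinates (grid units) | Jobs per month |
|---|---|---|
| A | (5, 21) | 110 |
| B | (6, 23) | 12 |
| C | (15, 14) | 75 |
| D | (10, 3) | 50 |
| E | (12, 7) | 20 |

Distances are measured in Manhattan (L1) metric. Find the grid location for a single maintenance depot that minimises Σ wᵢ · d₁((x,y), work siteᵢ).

Manhattan distance separates: Σwᵢ(|x−xᵢ|+|y−yᵢ|) = Σwᵢ|x−xᵢ| + Σwᵢ|y−yᵢ|, so x and y are optimised independently as 1-D weighted medians.
Total weight W = 267; half = 133.5.
x-coordinate, sorted with cumulative weight:
  x=5 (A, w=110) cum 110
  x=6 (B, w=12) cum 122
  x=10 (D, w=50) cum 172  ← median
  x=12 (E, w=20) cum 192
  x=15 (C, w=75) cum 267
⇒ x* = 10
y-coordinate, sorted with cumulative weight:
  y=3 (D, w=50) cum 50
  y=7 (E, w=20) cum 70
  y=14 (C, w=75) cum 145  ← median
  y=21 (A, w=110) cum 255
  y=23 (B, w=12) cum 267
⇒ y* = 14

(10, 14)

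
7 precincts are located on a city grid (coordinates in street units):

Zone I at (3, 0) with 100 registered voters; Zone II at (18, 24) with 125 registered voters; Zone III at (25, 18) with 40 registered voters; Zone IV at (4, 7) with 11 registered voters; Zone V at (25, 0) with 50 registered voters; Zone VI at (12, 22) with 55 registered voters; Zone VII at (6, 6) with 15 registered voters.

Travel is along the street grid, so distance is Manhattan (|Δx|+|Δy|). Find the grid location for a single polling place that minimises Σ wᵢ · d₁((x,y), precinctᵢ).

(18, 18)

Manhattan distance separates: Σwᵢ(|x−xᵢ|+|y−yᵢ|) = Σwᵢ|x−xᵢ| + Σwᵢ|y−yᵢ|, so x and y are optimised independently as 1-D weighted medians.
Total weight W = 396; half = 198.
x-coordinate, sorted with cumulative weight:
  x=3 (Zone I, w=100) cum 100
  x=4 (Zone IV, w=11) cum 111
  x=6 (Zone VII, w=15) cum 126
  x=12 (Zone VI, w=55) cum 181
  x=18 (Zone II, w=125) cum 306  ← median
  x=25 (Zone III, w=40) cum 346
  x=25 (Zone V, w=50) cum 396
⇒ x* = 18
y-coordinate, sorted with cumulative weight:
  y=0 (Zone I, w=100) cum 100
  y=0 (Zone V, w=50) cum 150
  y=6 (Zone VII, w=15) cum 165
  y=7 (Zone IV, w=11) cum 176
  y=18 (Zone III, w=40) cum 216  ← median
  y=22 (Zone VI, w=55) cum 271
  y=24 (Zone II, w=125) cum 396
⇒ y* = 18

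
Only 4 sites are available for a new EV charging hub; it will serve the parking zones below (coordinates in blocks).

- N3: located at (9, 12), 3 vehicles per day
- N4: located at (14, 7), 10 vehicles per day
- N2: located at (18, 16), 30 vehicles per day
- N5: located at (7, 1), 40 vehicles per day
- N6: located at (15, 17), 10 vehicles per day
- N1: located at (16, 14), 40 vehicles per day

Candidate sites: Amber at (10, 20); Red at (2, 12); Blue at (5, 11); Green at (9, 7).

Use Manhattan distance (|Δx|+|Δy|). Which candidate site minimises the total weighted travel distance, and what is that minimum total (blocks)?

Green, total 1645 blocks

Total weighted distance at each candidate:
  Amber (10, 20): total = 1997
  Red (2, 12): total = 2251
  Blue (5, 11): total = 1885
  Green (9, 7): total = 1645
Minimum is at Green with total 1645 blocks.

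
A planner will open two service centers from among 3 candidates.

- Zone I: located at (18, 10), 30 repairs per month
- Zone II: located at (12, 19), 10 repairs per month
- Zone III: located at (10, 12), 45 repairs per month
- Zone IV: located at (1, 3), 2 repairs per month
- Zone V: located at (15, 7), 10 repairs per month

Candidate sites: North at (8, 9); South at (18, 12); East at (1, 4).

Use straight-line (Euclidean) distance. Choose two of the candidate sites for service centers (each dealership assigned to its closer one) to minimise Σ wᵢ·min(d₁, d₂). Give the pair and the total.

{North, South}, total 391.2

Evaluate every pair (each demand assigned to the nearer of the two):
  {North, South}: total = 391.2
  {South, East}: total = 572.5
  {North, East}: total = 646.3
Best pair: {North, South} with total 391.2.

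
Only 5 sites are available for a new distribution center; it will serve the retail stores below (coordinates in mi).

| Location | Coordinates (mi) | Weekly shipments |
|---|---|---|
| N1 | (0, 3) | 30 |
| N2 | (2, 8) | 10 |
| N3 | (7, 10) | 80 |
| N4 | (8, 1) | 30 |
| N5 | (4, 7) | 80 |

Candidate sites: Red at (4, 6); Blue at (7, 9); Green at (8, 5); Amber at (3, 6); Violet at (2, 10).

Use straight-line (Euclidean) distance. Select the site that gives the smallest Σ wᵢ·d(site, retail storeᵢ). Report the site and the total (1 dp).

Red, total 850.4 mi

Total weighted distance at each candidate:
  Red (4, 6): total = 850.4
  Blue (7, 9): total = 937.9
  Green (8, 5): total = 1200.2
  Amber (3, 6): total = 927.5
  Violet (2, 10): total = 1251.3
Minimum is at Red with total 850.4 mi.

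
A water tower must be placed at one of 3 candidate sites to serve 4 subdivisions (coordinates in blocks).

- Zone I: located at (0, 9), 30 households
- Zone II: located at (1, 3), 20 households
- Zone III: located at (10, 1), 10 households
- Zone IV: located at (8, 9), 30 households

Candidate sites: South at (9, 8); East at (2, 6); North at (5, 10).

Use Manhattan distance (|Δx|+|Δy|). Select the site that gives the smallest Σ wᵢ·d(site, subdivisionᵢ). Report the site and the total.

East, total 630 blocks

Total weighted distance at each candidate:
  South (9, 8): total = 700
  East (2, 6): total = 630
  North (5, 10): total = 660
Minimum is at East with total 630 blocks.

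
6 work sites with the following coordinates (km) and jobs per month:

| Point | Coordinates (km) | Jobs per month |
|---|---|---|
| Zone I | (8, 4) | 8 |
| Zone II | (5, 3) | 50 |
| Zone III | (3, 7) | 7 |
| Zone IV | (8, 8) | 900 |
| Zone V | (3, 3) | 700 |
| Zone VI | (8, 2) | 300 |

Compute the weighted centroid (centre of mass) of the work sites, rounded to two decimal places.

The minimiser of Σwᵢ‖p−pᵢ‖² is the weighted centroid p* = (Σwᵢpᵢ)/(Σwᵢ).
Σwᵢ = 1965.
Σwᵢxᵢ = 8·8 + 50·5 + 7·3 + 900·8 + 700·3 + 300·8 = 12035.
Σwᵢyᵢ = 8·4 + 50·3 + 7·7 + 900·8 + 700·3 + 300·2 = 10131.
x* = 12035/1965 = 6.12, y* = 10131/1965 = 5.16.

(6.12, 5.16)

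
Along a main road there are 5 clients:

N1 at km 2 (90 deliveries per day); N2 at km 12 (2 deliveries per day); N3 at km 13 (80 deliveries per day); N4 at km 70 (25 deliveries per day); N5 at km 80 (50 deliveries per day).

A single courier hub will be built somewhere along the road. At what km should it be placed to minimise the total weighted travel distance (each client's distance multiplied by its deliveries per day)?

For a sum of weighted absolute distances on a line, the optimum is the weighted median (not the mean). Total weight W = 247; half-weight = 123.5.
Sort by position and accumulate weight:
  km 2 (N1, w=90) → cum 90
  km 12 (N2, w=2) → cum 92
  km 13 (N3, w=80) → cum 172  ≥ 123.5 → median here
  km 70 (N4, w=25) → cum 197
  km 80 (N5, w=50) → cum 247
Optimal location: km 13.

x = 13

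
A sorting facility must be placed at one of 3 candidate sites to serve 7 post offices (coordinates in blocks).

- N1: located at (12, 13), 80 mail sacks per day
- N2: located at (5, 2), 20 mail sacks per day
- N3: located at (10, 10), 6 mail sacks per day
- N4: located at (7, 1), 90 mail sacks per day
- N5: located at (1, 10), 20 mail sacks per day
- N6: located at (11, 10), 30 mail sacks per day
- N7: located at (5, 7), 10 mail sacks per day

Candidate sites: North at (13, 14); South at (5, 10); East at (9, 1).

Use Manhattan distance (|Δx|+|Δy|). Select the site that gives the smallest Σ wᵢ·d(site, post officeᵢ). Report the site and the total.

South, total 2270 blocks

Total weighted distance at each candidate:
  North (13, 14): total = 2962
  South (5, 10): total = 2270
  East (9, 1): total = 2310
Minimum is at South with total 2270 blocks.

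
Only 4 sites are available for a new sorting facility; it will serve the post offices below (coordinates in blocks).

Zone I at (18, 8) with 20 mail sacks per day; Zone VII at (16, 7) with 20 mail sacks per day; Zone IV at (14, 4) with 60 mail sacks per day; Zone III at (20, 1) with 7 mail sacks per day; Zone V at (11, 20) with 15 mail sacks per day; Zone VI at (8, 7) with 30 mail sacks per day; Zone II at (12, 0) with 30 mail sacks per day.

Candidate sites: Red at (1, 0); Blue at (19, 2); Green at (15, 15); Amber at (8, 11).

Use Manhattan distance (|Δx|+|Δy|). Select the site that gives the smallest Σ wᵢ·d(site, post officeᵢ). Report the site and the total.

Blue, total 1874 blocks

Total weighted distance at each candidate:
  Red (1, 0): total = 3300
  Blue (19, 2): total = 1874
  Green (15, 15): total = 2358
  Amber (8, 11): total = 2184
Minimum is at Blue with total 1874 blocks.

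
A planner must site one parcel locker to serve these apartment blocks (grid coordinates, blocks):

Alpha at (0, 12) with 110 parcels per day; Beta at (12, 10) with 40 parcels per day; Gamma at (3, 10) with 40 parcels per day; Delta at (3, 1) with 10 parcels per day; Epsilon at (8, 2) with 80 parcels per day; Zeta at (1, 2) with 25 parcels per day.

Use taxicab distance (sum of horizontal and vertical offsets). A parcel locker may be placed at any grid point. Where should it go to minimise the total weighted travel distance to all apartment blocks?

(3, 10)

Manhattan distance separates: Σwᵢ(|x−xᵢ|+|y−yᵢ|) = Σwᵢ|x−xᵢ| + Σwᵢ|y−yᵢ|, so x and y are optimised independently as 1-D weighted medians.
Total weight W = 305; half = 152.5.
x-coordinate, sorted with cumulative weight:
  x=0 (Alpha, w=110) cum 110
  x=1 (Zeta, w=25) cum 135
  x=3 (Gamma, w=40) cum 175  ← median
  x=3 (Delta, w=10) cum 185
  x=8 (Epsilon, w=80) cum 265
  x=12 (Beta, w=40) cum 305
⇒ x* = 3
y-coordinate, sorted with cumulative weight:
  y=1 (Delta, w=10) cum 10
  y=2 (Epsilon, w=80) cum 90
  y=2 (Zeta, w=25) cum 115
  y=10 (Beta, w=40) cum 155  ← median
  y=10 (Gamma, w=40) cum 195
  y=12 (Alpha, w=110) cum 305
⇒ y* = 10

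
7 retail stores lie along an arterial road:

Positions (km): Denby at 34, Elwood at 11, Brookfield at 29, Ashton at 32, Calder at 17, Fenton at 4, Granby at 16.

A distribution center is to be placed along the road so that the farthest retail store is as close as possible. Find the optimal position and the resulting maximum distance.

location 19, max distance 15

The 1-center on a line is the midpoint of the two extreme points: leftmost at 4, rightmost at 34.
Optimal location = (4 + 34)/2 = 19; maximum distance = (34 − 4)/2 = 15.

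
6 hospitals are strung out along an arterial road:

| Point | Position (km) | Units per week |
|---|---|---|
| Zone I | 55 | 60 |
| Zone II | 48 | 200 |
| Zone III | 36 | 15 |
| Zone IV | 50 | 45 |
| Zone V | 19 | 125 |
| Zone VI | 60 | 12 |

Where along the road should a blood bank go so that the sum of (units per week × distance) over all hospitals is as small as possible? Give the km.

For a sum of weighted absolute distances on a line, the optimum is the weighted median (not the mean). Total weight W = 457; half-weight = 228.5.
Sort by position and accumulate weight:
  km 19 (Zone V, w=125) → cum 125
  km 36 (Zone III, w=15) → cum 140
  km 48 (Zone II, w=200) → cum 340  ≥ 228.5 → median here
  km 50 (Zone IV, w=45) → cum 385
  km 55 (Zone I, w=60) → cum 445
  km 60 (Zone VI, w=12) → cum 457
Optimal location: km 48.

x = 48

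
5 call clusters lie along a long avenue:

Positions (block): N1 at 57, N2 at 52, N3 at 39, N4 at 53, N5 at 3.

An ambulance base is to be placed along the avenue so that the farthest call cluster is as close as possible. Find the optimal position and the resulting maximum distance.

location 30, max distance 27

The 1-center on a line is the midpoint of the two extreme points: leftmost at 3, rightmost at 57.
Optimal location = (3 + 57)/2 = 30; maximum distance = (57 − 3)/2 = 27.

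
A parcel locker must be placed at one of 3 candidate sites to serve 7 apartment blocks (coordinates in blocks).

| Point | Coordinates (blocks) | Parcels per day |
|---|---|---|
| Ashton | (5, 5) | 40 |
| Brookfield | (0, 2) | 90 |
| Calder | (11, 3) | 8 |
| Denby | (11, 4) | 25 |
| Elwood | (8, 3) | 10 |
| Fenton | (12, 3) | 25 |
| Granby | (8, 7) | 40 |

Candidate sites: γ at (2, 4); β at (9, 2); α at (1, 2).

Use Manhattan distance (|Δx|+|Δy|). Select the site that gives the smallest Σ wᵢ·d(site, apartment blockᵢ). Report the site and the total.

γ, total 1530 blocks

Total weighted distance at each candidate:
  γ (2, 4): total = 1530
  β (9, 2): total = 1574
  α (1, 2): total = 1618
Minimum is at γ with total 1530 blocks.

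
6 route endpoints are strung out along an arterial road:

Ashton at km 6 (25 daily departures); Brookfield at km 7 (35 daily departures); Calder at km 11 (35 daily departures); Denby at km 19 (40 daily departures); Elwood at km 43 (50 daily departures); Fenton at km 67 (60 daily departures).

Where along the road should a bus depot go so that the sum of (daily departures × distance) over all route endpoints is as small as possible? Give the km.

For a sum of weighted absolute distances on a line, the optimum is the weighted median (not the mean). Total weight W = 245; half-weight = 122.5.
Sort by position and accumulate weight:
  km 6 (Ashton, w=25) → cum 25
  km 7 (Brookfield, w=35) → cum 60
  km 11 (Calder, w=35) → cum 95
  km 19 (Denby, w=40) → cum 135  ≥ 122.5 → median here
  km 43 (Elwood, w=50) → cum 185
  km 67 (Fenton, w=60) → cum 245
Optimal location: km 19.

x = 19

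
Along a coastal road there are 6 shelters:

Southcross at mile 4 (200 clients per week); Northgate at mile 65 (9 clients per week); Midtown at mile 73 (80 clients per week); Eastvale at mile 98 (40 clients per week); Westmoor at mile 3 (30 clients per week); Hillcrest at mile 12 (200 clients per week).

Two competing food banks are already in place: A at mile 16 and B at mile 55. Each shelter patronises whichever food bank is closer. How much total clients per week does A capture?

The indifferent point is the midpoint (16+55)/2 = 35.5; shelters left of it (closer to A at 16) go to A, those right go to B.
  Westmoor at 3 (w=30) → A
  Southcross at 4 (w=200) → A
  Hillcrest at 12 (w=200) → A
  Northgate at 65 (w=9) → B
  Midtown at 73 (w=80) → B
  Eastvale at 98 (w=40) → B
A captures 430; B captures 129.

430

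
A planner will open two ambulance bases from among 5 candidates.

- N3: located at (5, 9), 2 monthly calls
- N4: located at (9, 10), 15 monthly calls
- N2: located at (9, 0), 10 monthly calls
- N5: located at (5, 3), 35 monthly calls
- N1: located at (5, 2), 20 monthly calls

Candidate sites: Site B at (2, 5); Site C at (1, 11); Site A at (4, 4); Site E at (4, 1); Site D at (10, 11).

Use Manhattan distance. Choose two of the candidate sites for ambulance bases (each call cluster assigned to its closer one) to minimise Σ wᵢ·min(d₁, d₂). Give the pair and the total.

Evaluate every pair (each demand assigned to the nearer of the two):
  {Site E, Site D}: total = 249
  {Site A, Site D}: total = 262
  {Site A, Site E}: total = 347
  {Site C, Site E}: total = 352
  {Site C, Site A}: total = 367
  {Site B, Site A}: total = 397
  {Site B, Site E}: total = 399
  {Site B, Site D}: total = 459
  {Site B, Site C}: total = 562
  {Site C, Site D}: total = 842
Best pair: {Site E, Site D} with total 249.

{Site E, Site D}, total 249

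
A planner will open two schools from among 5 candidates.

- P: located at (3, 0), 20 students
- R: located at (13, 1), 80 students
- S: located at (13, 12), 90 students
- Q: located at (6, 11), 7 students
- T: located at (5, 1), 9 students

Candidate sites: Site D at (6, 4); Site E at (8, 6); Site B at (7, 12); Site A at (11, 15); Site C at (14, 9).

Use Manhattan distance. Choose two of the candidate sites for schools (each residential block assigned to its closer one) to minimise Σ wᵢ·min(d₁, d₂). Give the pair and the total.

Evaluate every pair (each demand assigned to the nearer of the two):
  {Site D, Site C}: total = 1305
  {Site E, Site C}: total = 1421
  {Site D, Site A}: total = 1475
  {Site D, Site B}: total = 1530
  {Site B, Site C}: total = 1531
  {Site E, Site A}: total = 1591
  {Site E, Site B}: total = 1646
  {Site A, Site C}: total = 1696
  {Site D, Site E}: total = 2015
  {Site B, Site A}: total = 2181
Best pair: {Site D, Site C} with total 1305.

{Site D, Site C}, total 1305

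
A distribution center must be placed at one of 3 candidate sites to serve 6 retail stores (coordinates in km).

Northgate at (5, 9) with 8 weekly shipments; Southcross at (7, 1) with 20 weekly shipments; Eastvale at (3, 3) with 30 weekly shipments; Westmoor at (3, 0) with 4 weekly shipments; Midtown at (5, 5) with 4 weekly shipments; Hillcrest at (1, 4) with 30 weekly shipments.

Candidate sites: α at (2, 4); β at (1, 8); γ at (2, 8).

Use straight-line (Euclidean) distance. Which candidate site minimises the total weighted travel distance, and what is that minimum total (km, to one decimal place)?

Total weighted distance at each candidate:
  α (2, 4): total = 264.8
  β (1, 8): total = 551.9
  γ (2, 8): total = 523.2
Minimum is at α with total 264.8 km.

α, total 264.8 km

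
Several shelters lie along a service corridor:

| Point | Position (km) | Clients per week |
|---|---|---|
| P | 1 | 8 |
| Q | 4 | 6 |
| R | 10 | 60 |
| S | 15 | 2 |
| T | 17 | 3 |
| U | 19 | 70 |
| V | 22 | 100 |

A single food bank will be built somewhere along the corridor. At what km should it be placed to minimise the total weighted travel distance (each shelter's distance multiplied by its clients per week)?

x = 19

For a sum of weighted absolute distances on a line, the optimum is the weighted median (not the mean). Total weight W = 249; half-weight = 124.5.
Sort by position and accumulate weight:
  km 1 (P, w=8) → cum 8
  km 4 (Q, w=6) → cum 14
  km 10 (R, w=60) → cum 74
  km 15 (S, w=2) → cum 76
  km 17 (T, w=3) → cum 79
  km 19 (U, w=70) → cum 149  ≥ 124.5 → median here
  km 22 (V, w=100) → cum 249
Optimal location: km 19.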